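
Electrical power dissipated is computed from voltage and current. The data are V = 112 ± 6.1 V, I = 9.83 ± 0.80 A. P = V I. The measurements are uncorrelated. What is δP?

Since P is a product/quotient, work with relative uncertainties:
  (1·δV/V)² = (1×0.0545)² = 0.00297;  (1·δI/I)² = (1×0.0814)² = 0.00662
δP/P = √(0.00959) = 0.0979
P = 1100 W, so δP = 0.0979 × 1100 = 108 W.

108 W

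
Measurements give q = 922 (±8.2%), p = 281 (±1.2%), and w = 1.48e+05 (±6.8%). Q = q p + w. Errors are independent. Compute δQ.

Let h = q·p = 2.59e+05. δh/h = √((1·δq/q)² + (1·δp/p)²) = √(0.00672 + 0.000144) = 0.0829, so δh = 21500.
Q = h + w: δQ = √(δh² + δw²) = √(4.61e+08 + 1.01e+08) = 23700

23700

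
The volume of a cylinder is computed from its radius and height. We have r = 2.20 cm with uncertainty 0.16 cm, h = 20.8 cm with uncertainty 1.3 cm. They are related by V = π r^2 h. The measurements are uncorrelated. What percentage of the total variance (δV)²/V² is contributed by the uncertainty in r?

(δV/V)² = (2·δr/r)² + (1·δh/h)²
  r term: (2×0.0727)² = 0.0212
  h term: (1×0.0625)² = 0.00391
Total = 0.0251. Share from r = 0.0212/0.0251 = 0.844.

84.4%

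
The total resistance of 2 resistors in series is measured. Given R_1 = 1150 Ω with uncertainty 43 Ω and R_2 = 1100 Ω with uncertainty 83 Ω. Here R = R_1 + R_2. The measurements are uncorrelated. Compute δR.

Absolute uncertainties add in quadrature for a linear combination:
  (δR_1)² = 1850;  (δR_2)² = 6890
δR = √(8740) = 93.5 Ω

93.5 Ω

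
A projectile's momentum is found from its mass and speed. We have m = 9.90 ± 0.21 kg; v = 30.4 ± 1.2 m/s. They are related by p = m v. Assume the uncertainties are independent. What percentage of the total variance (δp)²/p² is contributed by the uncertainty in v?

(δp/p)² = (1·δm/m)² + (1·δv/v)²
  m term: (1×0.0212)² = 0.000450
  v term: (1×0.0395)² = 0.00156
Total = 0.00201. Share from v = 0.00156/0.00201 = 0.776.

77.6%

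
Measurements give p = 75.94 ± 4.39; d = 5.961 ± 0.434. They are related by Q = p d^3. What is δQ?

Each factor contributes (exponent × relative error)² to (δQ/Q)²:
  (1·δp/p)² = (1×0.0578)² = 0.00334;  (3·δd/d)² = (3×0.0728)² = 0.0477
δQ/Q = √(0.0510) = 0.226
Q = 16090, so δQ = 0.226 × 16090 = 3630.

3630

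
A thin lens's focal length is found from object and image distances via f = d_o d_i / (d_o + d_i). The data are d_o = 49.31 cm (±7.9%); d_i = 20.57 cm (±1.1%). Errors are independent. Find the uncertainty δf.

0.356 cm

∂f/∂d_o = (d_i/(d_o+d_i))² = 0.0866;  ∂f/∂d_i = (d_o/(d_o+d_i))² = 0.498
δf = √((∂f/∂d_o · δd_o)² + (∂f/∂d_i · δd_i)²) = √(0.114 + 0.0127) = 0.356 cm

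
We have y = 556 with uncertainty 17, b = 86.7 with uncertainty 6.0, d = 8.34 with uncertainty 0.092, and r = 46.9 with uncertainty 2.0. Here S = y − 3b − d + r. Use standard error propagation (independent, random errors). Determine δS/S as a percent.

7.43%

S is a linear combination, so absolute uncertainties add in quadrature:
  (δy)² = 289;  (3·δb)² = 324;  (δd)² = 0.00846;  (δr)² = 4.00
δS = √(617) = 24.8
S = 334, so δS/S = 24.8/334 = 0.0743.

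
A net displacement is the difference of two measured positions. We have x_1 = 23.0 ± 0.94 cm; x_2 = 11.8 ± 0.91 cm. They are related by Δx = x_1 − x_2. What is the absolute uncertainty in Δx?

1.31 cm

Sums and differences: (δΔx)² = Σ (cᵢ δxᵢ)².
  (δx_1)² = 0.884;  (δx_2)² = 0.828
δΔx = √(1.71) = 1.31 cm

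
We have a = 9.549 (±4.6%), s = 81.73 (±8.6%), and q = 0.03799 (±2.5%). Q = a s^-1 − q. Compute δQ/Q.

0.145

Let p = a·s^-1 = 0.1168. δp/p = √((1·δa/a)² + (-1·δs/s)²) = √(0.00212 + 0.00740) = 0.0975, so δp = 0.0114.
Q = p − q: δQ = √(δp² + δq²) = √(0.000130 + 9.02e-07) = 0.0114
Q = 0.07885, so δQ/Q = 0.0114/0.07885 = 0.145.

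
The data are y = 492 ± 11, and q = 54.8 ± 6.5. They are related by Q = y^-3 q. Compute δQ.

Since Q is a product/quotient, work with relative uncertainties:
  (-3·δy/y)² = (-3×0.0224)² = 0.00450;  (1·δq/q)² = (1×0.119)² = 0.0141
δQ/Q = √(0.0186) = 0.136
Q = 4.6e-07, so δQ = 0.136 × 4.6e-07 = 6.27e-08.

6.27e-08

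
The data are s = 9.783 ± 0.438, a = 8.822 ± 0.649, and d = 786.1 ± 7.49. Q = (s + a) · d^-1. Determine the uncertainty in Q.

0.00102

Let u = s + a = 18.60. δu = √(δs² + δa²) = √(0.192 + 0.421) = 0.783, so δu/u = 0.0421.
Q is then a monomial in u, d:
δQ/Q = √((δu/u)² + (-1·δd/d)²) = √(0.00177 + 9.08e-05) = 0.0431
Q = 0.02367, so δQ = 0.0431 × 0.02367 = 0.00102.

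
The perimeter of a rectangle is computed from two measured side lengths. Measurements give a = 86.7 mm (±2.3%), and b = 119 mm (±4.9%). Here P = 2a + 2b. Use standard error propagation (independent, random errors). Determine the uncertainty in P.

Sums and differences: (δP)² = Σ (cᵢ δxᵢ)².
  (2·δa)² = 15.9;  (2·δb)² = 136
δP = √(152) = 12.3 mm

12.3 mm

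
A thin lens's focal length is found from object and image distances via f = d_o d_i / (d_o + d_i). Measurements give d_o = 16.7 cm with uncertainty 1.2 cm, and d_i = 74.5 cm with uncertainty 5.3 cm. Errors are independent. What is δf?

∂f/∂d_o = (d_i/(d_o+d_i))² = 0.667;  ∂f/∂d_i = (d_o/(d_o+d_i))² = 0.0335
δf = √((∂f/∂d_o · δd_o)² + (∂f/∂d_i · δd_i)²) = √(0.641 + 0.0316) = 0.820 cm

0.820 cm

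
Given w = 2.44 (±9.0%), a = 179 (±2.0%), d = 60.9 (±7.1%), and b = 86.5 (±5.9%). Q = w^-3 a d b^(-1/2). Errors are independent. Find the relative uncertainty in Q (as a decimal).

0.281

Since Q is a product/quotient, work with relative uncertainties:
  (-3·δw/w)² = (-3×0.0900)² = 0.0729;  (1·δa/a)² = (1×0.0200)² = 0.000400;  (1·δd/d)² = (1×0.0710)² = 0.00504;  (−½·δb/b)² = (-0.5×0.0590)² = 0.000870
δQ/Q = √(0.0792) = 0.281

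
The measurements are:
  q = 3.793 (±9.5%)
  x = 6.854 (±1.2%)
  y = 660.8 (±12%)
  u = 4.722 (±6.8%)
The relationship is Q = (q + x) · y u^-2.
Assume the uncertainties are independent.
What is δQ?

58.3

Let w = q + x = 10.65. δw = √(δq² + δx²) = √(0.130 + 0.00676) = 0.370, so δw/w = 0.0347.
Q is then a monomial in w, y, u:
δQ/Q = √((δw/w)² + (1·δy/y)² + (-2·δu/u)²) = √(0.00121 + 0.0144 + 0.0185) = 0.185
Q = 315.5, so δQ = 0.185 × 315.5 = 58.3.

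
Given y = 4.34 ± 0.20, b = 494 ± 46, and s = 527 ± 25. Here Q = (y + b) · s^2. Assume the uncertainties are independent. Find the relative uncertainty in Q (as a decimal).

Let u = y + b = 498. δu = √(δy² + δb²) = √(0.0400 + 2120) = 46.0, so δu/u = 0.0923.
Q is then a monomial in u, s:
δQ/Q = √((δu/u)² + (2·δs/s)²) = √(0.00852 + 0.00900) = 0.132

0.132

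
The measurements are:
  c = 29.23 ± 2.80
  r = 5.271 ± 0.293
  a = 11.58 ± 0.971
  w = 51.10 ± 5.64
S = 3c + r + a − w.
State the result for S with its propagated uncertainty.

53.44 ± 10.2

Sums and differences: (δS)² = Σ (cᵢ δxᵢ)².
  (3·δc)² = 70.6;  (δr)² = 0.0858;  (δa)² = 0.943;  (δw)² = 31.8
δS = √(103) = 10.2
S = 53.44.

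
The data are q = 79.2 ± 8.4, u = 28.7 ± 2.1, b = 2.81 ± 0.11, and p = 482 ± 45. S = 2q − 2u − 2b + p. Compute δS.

48.2

Each term contributes (cᵢ δxᵢ)² to (δS)²:
  (2·δq)² = 282;  (2·δu)² = 17.6;  (2·δb)² = 0.0484;  (δp)² = 2020
δS = √(2320) = 48.2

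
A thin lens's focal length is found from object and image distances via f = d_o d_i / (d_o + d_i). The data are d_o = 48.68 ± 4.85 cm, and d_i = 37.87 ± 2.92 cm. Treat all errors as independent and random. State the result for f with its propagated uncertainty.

21.30 ± 1.31 cm

∂f/∂d_o = (d_i/(d_o+d_i))² = 0.191;  ∂f/∂d_i = (d_o/(d_o+d_i))² = 0.316
δf = √((∂f/∂d_o · δd_o)² + (∂f/∂d_i · δd_i)²) = √(0.862 + 0.853) = 1.31 cm
f = 21.30 cm.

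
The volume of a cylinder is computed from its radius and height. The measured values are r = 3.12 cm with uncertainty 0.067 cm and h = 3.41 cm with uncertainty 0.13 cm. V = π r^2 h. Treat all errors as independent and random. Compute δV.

For a monomial V ∝ r^2, h, fractional errors add in quadrature:
  (2·δr/r)² = (2×0.0215)² = 0.00184;  (1·δh/h)² = (1×0.0381)² = 0.00145
δV/V = √(0.00330) = 0.0574
V = 104 cm^3, so δV = 0.0574 × 104 = 5.99 cm^3.

5.99 cm^3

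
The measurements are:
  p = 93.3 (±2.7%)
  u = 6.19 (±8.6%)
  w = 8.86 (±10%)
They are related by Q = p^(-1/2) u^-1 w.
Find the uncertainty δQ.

Products/powers → add relative errors in quadrature, weighted by exponent:
  (−½·δp/p)² = (-0.5×0.0270)² = 0.000182;  (-1·δu/u)² = (-1×0.0860)² = 0.00740;  (1·δw/w)² = (1×0.100)² = 0.0100
δQ/Q = √(0.0176) = 0.133
Q = 0.148, so δQ = 0.133 × 0.148 = 0.0196.

0.0196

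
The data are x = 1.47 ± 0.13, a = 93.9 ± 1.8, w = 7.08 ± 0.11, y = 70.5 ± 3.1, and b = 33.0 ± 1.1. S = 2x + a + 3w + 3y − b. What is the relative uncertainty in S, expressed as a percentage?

Sums and differences: (δS)² = Σ (cᵢ δxᵢ)².
  (2·δx)² = 0.0676;  (δa)² = 3.24;  (3·δw)² = 0.109;  (3·δy)² = 86.5;  (δb)² = 1.21
δS = √(91.1) = 9.55
S = 297, so δS/S = 9.55/297 = 0.0322.

3.22%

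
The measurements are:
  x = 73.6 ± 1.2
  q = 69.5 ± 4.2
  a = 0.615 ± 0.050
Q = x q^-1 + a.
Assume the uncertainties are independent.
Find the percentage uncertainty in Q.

4.96%

Let p = x·q^-1 = 1.06. δp/p = √((1·δx/x)² + (-1·δq/q)²) = √(0.000266 + 0.00365) = 0.0626, so δp = 0.0663.
Q = p + a: δQ = √(δp² + δa²) = √(0.00439 + 0.00250) = 0.0830
Q = 1.67, so δQ/Q = 0.0830/1.67 = 0.0496.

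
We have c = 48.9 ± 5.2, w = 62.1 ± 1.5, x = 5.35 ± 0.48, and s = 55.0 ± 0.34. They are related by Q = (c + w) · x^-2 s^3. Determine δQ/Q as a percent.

18.7%

Let u = c + w = 111. δu = √(δc² + δw²) = √(27.0 + 2.25) = 5.41, so δu/u = 0.0488.
Q is then a monomial in u, x, s:
δQ/Q = √((δu/u)² + (-2·δx/x)² + (3·δs/s)²) = √(0.00238 + 0.0322 + 0.000344) = 0.187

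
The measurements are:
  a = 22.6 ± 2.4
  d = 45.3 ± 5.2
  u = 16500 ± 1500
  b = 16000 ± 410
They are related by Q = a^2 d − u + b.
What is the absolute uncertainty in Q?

Let p = a^2·d = 23100. δp/p = √((2·δa/a)² + (1·δd/d)²) = √(0.0451 + 0.0132) = 0.241, so δp = 5590.
Q = p − u + b: δQ = √(δp² + δu² + δb²) = √(3.12e+07 + 2.25e+06 + 1.68e+05) = 5800

5800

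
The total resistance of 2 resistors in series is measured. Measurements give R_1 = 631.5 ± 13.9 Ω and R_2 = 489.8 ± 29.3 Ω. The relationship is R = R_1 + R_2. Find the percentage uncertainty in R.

2.89%

Each term contributes (cᵢ δxᵢ)² to (δR)²:
  (δR_1)² = 193;  (δR_2)² = 858
δR = √(1050) = 32.4 Ω
R = 1121 Ω, so δR/R = 32.4/1121 = 0.0289.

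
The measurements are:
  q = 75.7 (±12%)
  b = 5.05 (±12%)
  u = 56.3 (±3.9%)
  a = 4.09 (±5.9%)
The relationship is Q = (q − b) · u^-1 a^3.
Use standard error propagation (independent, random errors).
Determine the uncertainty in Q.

Let w = q − b = 70.7. δw = √(δq² + δb²) = √(82.5 + 0.367) = 9.10, so δw/w = 0.129.
Q is then a monomial in w, u, a:
δQ/Q = √((δw/w)² + (-1·δu/u)² + (3·δa/a)²) = √(0.0166 + 0.00152 + 0.0313) = 0.222
Q = 85.9, so δQ = 0.222 × 85.9 = 19.1.

19.1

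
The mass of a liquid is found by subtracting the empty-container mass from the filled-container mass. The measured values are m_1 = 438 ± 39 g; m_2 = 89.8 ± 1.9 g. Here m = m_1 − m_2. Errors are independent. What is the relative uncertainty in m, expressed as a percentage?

For a sum/difference, combine absolute errors in quadrature:
  (δm_1)² = 1520;  (δm_2)² = 3.61
δm = √(1520) = 39.0 g
m = 348 g, so δm/m = 39.0/348 = 0.112.

11.2%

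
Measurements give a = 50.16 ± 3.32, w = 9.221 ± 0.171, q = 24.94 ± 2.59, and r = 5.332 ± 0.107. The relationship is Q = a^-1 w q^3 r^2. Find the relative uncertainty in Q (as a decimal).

0.322

For a monomial Q ∝ a^-1, w, q^3, r^2, fractional errors add in quadrature:
  (-1·δa/a)² = (-1×0.0662)² = 0.00438;  (1·δw/w)² = (1×0.0185)² = 0.000344;  (3·δq/q)² = (3×0.104)² = 0.0971;  (2·δr/r)² = (2×0.0201)² = 0.00161
δQ/Q = √(0.103) = 0.322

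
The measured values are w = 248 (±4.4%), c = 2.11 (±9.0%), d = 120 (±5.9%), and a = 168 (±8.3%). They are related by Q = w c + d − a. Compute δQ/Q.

Let p = w·c = 523. δp/p = √((1·δw/w)² + (1·δc/c)²) = √(0.00194 + 0.00810) = 0.100, so δp = 52.4.
Q = p + d − a: δQ = √(δp² + δd² + δa²) = √(2750 + 50.1 + 194) = 54.7
Q = 475, so δQ/Q = 54.7/475 = 0.115.

0.115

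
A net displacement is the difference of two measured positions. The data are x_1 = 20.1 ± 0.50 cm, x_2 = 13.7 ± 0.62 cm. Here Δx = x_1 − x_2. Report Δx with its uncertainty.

For a sum/difference, combine absolute errors in quadrature:
  (δx_1)² = 0.250;  (δx_2)² = 0.384
δΔx = √(0.634) = 0.796 cm
Δx = 6.40 cm.

6.40 ± 0.796 cm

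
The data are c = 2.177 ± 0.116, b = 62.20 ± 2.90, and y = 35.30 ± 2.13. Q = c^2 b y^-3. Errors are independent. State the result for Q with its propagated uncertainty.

Products/powers → add relative errors in quadrature, weighted by exponent:
  (2·δc/c)² = (2×0.0533)² = 0.0114;  (1·δb/b)² = (1×0.0466)² = 0.00217;  (-3·δy/y)² = (-3×0.0603)² = 0.0328
δQ/Q = √(0.0463) = 0.215
Q = 0.006702, so δQ = 0.215 × 0.006702 = 0.00144.

0.006702 ± 0.00144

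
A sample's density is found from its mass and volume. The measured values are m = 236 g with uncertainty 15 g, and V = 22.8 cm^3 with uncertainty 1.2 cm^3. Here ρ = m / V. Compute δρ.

0.854 g/cm^3

For a monomial ρ ∝ m, V^-1, fractional errors add in quadrature:
  (1·δm/m)² = (1×0.0636)² = 0.00404;  (-1·δV/V)² = (-1×0.0526)² = 0.00277
δρ/ρ = √(0.00681) = 0.0825
ρ = 10.4 g/cm^3, so δρ = 0.0825 × 10.4 = 0.854 g/cm^3.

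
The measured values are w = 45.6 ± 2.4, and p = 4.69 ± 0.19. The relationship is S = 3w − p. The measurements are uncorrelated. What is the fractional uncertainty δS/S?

S is a linear combination, so absolute uncertainties add in quadrature:
  (3·δw)² = 51.8;  (δp)² = 0.0361
δS = √(51.9) = 7.20
S = 132, so δS/S = 7.20/132 = 0.0545.

0.0545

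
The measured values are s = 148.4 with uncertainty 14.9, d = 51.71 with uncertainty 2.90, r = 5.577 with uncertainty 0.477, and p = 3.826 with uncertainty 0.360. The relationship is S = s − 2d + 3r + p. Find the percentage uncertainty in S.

24.5%

S is a linear combination, so absolute uncertainties add in quadrature:
  (δs)² = 222;  (2·δd)² = 33.6;  (3·δr)² = 2.05;  (δp)² = 0.130
δS = √(258) = 16.1
S = 65.54, so δS/S = 16.1/65.54 = 0.245.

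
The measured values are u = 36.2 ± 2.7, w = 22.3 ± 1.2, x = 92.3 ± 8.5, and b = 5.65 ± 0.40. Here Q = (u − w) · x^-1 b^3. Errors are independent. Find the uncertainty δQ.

Let h = u − w = 13.9. δh = √(δu² + δw²) = √(7.29 + 1.44) = 2.95, so δh/h = 0.213.
Q is then a monomial in h, x, b:
δQ/Q = √((δh/h)² + (-1·δx/x)² + (3·δb/b)²) = √(0.0452 + 0.00848 + 0.0451) = 0.314
Q = 27.2, so δQ = 0.314 × 27.2 = 8.54.

8.54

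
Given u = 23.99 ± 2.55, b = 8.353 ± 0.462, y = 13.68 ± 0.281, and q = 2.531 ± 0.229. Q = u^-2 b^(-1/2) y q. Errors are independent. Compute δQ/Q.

0.234

Products/powers → add relative errors in quadrature, weighted by exponent:
  (-2·δu/u)² = (-2×0.106)² = 0.0452;  (−½·δb/b)² = (-0.5×0.0553)² = 0.000765;  (1·δy/y)² = (1×0.0205)² = 0.000422;  (1·δq/q)² = (1×0.0905)² = 0.00819
δQ/Q = √(0.0546) = 0.234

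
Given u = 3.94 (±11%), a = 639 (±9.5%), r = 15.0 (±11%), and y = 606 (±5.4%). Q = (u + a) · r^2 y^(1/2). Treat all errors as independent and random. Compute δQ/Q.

0.241

Let w = u + a = 643. δw = √(δu² + δa²) = √(0.188 + 3690) = 60.7, so δw/w = 0.0944.
Q is then a monomial in w, r, y:
δQ/Q = √((δw/w)² + (2·δr/r)² + (½·δy/y)²) = √(0.00892 + 0.0484 + 0.000729) = 0.241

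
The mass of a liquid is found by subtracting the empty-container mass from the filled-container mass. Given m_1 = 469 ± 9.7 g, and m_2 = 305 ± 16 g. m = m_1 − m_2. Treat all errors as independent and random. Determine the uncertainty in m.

18.7 g

Each term contributes (cᵢ δxᵢ)² to (δm)²:
  (δm_1)² = 94.1;  (δm_2)² = 256
δm = √(350) = 18.7 g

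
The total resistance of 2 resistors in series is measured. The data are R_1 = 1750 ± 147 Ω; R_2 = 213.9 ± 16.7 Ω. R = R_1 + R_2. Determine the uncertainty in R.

148 Ω

Sums and differences: (δR)² = Σ (cᵢ δxᵢ)².
  (δR_1)² = 21600;  (δR_2)² = 279
δR = √(21900) = 148 Ω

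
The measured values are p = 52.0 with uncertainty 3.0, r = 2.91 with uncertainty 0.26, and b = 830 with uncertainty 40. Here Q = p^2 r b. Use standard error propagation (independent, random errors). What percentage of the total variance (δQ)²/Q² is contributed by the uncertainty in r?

(δQ/Q)² = (2·δp/p)² + (1·δr/r)² + (1·δb/b)²
  p term: (2×0.0577)² = 0.0133
  r term: (1×0.0893)² = 0.00798
  b term: (1×0.0482)² = 0.00232
Total = 0.0236. Share from r = 0.00798/0.0236 = 0.338.

33.8%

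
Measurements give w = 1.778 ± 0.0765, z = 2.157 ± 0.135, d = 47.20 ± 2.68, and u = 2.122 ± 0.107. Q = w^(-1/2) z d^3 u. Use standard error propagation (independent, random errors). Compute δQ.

68400

Products/powers → add relative errors in quadrature, weighted by exponent:
  (−½·δw/w)² = (-0.5×0.0430)² = 0.000463;  (1·δz/z)² = (1×0.0626)² = 0.00392;  (3·δd/d)² = (3×0.0568)² = 0.0290;  (1·δu/u)² = (1×0.0504)² = 0.00254
δQ/Q = √(0.0359) = 0.190
Q = 361000, so δQ = 0.190 × 361000 = 68400.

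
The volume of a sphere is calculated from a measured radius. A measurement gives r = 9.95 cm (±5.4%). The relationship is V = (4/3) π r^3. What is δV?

668 cm^3

V is a product of powers, so relative uncertainties combine in quadrature:
  (3·δr/r)² = (3×0.0540)² = 0.0262
δV/V = √(0.0262) = 0.162
V = 4130 cm^3, so δV = 0.162 × 4130 = 668 cm^3.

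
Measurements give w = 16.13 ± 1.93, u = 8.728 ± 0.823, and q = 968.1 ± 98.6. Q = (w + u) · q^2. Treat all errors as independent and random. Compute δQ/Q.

Let h = w + u = 24.86. δh = √(δw² + δu²) = √(3.72 + 0.677) = 2.10, so δh/h = 0.0844.
Q is then a monomial in h, q:
δQ/Q = √((δh/h)² + (2·δq/q)²) = √(0.00712 + 0.0415) = 0.220

0.220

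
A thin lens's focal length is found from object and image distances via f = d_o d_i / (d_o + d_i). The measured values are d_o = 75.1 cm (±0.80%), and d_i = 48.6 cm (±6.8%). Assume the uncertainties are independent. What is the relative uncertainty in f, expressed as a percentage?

4.14%

∂f/∂d_o = (d_i/(d_o+d_i))² = 0.154;  ∂f/∂d_i = (d_o/(d_o+d_i))² = 0.369
δf = √((∂f/∂d_o · δd_o)² + (∂f/∂d_i · δd_i)²) = √(0.00860 + 1.48) = 1.22 cm
f = 29.5 cm, so δf/f = 1.22/29.5 = 0.0414.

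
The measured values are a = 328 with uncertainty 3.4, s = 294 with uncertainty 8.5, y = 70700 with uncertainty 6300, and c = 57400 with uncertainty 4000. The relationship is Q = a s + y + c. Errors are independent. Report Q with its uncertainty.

(2.25 ± 0.0803) × 10^5

Let p = a·s = 96400. δp/p = √((1·δa/a)² + (1·δs/s)²) = √(0.000107 + 0.000836) = 0.0307, so δp = 2960.
Q = p + y + c: δQ = √(δp² + δy² + δc²) = √(8.77e+06 + 3.97e+07 + 1.6e+07) = 8030
Q = 2.25e+05.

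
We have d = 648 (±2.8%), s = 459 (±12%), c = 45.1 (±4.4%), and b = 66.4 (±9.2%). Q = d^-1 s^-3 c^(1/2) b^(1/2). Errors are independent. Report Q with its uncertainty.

For a monomial Q ∝ d^-1, s^-3, c^(1/2), b^(1/2), fractional errors add in quadrature:
  (-1·δd/d)² = (-1×0.0280)² = 0.000784;  (-3·δs/s)² = (-3×0.120)² = 0.130;  (½·δc/c)² = (0.5×0.0440)² = 0.000484;  (½·δb/b)² = (0.5×0.0920)² = 0.00212
δQ/Q = √(0.133) = 0.365
Q = 8.73e-10, so δQ = 0.365 × 8.73e-10 = 3.18e-10.

(8.73 ± 3.18) × 10^-10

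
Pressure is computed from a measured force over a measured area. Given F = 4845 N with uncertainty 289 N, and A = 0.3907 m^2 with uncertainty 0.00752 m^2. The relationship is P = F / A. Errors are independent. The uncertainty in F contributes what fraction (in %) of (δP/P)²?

(δP/P)² = (1·δF/F)² + (-1·δA/A)²
  F term: (1×0.0596)² = 0.00356
  A term: (-1×0.0192)² = 0.000370
Total = 0.00393. Share from F = 0.00356/0.00393 = 0.906.

90.6%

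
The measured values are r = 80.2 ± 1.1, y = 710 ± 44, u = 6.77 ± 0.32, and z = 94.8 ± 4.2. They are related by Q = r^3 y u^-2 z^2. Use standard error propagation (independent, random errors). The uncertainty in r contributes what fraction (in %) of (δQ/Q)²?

(δQ/Q)² = (3·δr/r)² + (1·δy/y)² + (-2·δu/u)² + (2·δz/z)²
  r term: (3×0.0137)² = 0.00169
  y term: (1×0.0620)² = 0.00384
  u term: (-2×0.0473)² = 0.00894
  z term: (2×0.0443)² = 0.00785
Total = 0.0223. Share from r = 0.00169/0.0223 = 0.0758.

7.58%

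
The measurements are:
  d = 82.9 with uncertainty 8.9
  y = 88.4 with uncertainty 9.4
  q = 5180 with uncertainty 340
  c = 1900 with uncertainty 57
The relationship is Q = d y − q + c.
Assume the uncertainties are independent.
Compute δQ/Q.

0.286

Let p = d·y = 7330. δp/p = √((1·δd/d)² + (1·δy/y)²) = √(0.0115 + 0.0113) = 0.151, so δp = 1110.
Q = p − q + c: δQ = √(δp² + δq² + δc²) = √(1.23e+06 + 1.16e+05 + 3250) = 1160
Q = 4050, so δQ/Q = 1160/4050 = 0.286.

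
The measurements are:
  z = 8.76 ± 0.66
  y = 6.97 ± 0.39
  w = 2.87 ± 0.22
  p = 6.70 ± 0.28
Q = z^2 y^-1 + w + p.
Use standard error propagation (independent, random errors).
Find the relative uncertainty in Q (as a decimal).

0.0877

Let h = z^2·y^-1 = 11.0. δh/h = √((2·δz/z)² + (-1·δy/y)²) = √(0.0227 + 0.00313) = 0.161, so δh = 1.77.
Q = h + w + p: δQ = √(δh² + δw² + δp²) = √(3.13 + 0.0484 + 0.0784) = 1.81
Q = 20.6, so δQ/Q = 1.81/20.6 = 0.0877.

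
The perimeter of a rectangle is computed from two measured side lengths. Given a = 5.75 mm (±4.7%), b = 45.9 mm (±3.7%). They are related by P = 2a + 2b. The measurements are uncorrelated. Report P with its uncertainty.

Absolute uncertainties add in quadrature for a linear combination:
  (2·δa)² = 0.292;  (2·δb)² = 11.5
δP = √(11.8) = 3.44 mm
P = 103 mm.

103 ± 3.44 mm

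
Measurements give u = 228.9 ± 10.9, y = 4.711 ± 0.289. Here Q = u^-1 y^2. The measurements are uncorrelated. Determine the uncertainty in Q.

0.0128

Relative error in a monomial: (δQ/Q)² = Σ (nᵢ · δxᵢ/xᵢ)².
  (-1·δu/u)² = (-1×0.0476)² = 0.00227;  (2·δy/y)² = (2×0.0613)² = 0.0151
δQ/Q = √(0.0173) = 0.132
Q = 0.09696, so δQ = 0.132 × 0.09696 = 0.0128.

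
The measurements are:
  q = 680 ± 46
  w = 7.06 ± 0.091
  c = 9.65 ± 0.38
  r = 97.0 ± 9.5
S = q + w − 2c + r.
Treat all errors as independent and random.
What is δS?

For a sum/difference, combine absolute errors in quadrature:
  (δq)² = 2120;  (δw)² = 0.00828;  (2·δc)² = 0.578;  (δr)² = 90.2
δS = √(2210) = 47.0

47.0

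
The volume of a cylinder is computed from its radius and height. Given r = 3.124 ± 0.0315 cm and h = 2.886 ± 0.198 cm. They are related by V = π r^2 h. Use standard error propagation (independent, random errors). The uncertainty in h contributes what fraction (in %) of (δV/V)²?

92.0%

(δV/V)² = (2·δr/r)² + (1·δh/h)²
  r term: (2×0.0101)² = 0.000407
  h term: (1×0.0686)² = 0.00471
Total = 0.00511. Share from h = 0.00471/0.00511 = 0.920.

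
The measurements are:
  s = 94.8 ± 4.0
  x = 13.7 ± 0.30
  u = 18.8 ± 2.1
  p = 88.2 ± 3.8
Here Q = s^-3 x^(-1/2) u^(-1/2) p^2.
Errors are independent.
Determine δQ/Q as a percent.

Products/powers → add relative errors in quadrature, weighted by exponent:
  (-3·δs/s)² = (-3×0.0422)² = 0.0160;  (−½·δx/x)² = (-0.5×0.0219)² = 0.000120;  (−½·δu/u)² = (-0.5×0.112)² = 0.00312;  (2·δp/p)² = (2×0.0431)² = 0.00742
δQ/Q = √(0.0267) = 0.163

16.3%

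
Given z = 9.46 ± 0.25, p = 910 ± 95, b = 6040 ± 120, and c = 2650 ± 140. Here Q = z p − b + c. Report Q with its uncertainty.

Let w = z·p = 8610. δw/w = √((1·δz/z)² + (1·δp/p)²) = √(0.000698 + 0.0109) = 0.108, so δw = 927.
Q = w − b + c: δQ = √(δw² + δb² + δc²) = √(8.59e+05 + 14400 + 19600) = 945
Q = 5220.

5220 ± 945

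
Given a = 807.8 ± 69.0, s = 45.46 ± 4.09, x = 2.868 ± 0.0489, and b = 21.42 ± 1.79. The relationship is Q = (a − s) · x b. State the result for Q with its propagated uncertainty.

46830 ± 5830

Let u = a − s = 762.3. δu = √(δa² + δs²) = √(4760 + 16.7) = 69.1, so δu/u = 0.0907.
Q is then a monomial in u, x, b:
δQ/Q = √((δu/u)² + (1·δx/x)² + (1·δb/b)²) = √(0.00822 + 0.000291 + 0.00698) = 0.124
Q = 46830, so δQ = 0.124 × 46830 = 5830.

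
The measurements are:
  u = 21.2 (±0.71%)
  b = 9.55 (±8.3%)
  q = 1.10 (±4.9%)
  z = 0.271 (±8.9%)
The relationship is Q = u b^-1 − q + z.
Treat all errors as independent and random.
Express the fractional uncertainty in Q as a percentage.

Let p = u·b^-1 = 2.22. δp/p = √((1·δu/u)² + (-1·δb/b)²) = √(5.04e-05 + 0.00689) = 0.0833, so δp = 0.185.
Q = p − q + z: δQ = √(δp² + δq² + δz²) = √(0.0342 + 0.00291 + 0.000582) = 0.194
Q = 1.39, so δQ/Q = 0.194/1.39 = 0.140.

14.0%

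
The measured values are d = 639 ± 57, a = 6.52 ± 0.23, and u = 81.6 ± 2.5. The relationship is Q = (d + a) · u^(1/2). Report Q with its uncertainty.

5830 ± 523

Let w = d + a = 646. δw = √(δd² + δa²) = √(3250 + 0.0529) = 57.0, so δw/w = 0.0883.
Q is then a monomial in w, u:
δQ/Q = √((δw/w)² + (½·δu/u)²) = √(0.00780 + 0.000235) = 0.0896
Q = 5830, so δQ = 0.0896 × 5830 = 523.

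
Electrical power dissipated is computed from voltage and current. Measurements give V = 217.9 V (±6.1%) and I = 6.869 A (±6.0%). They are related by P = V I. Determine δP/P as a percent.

Products/powers → add relative errors in quadrature, weighted by exponent:
  (1·δV/V)² = (1×0.0610)² = 0.00372;  (1·δI/I)² = (1×0.0600)² = 0.00360
δP/P = √(0.00732) = 0.0856

8.56%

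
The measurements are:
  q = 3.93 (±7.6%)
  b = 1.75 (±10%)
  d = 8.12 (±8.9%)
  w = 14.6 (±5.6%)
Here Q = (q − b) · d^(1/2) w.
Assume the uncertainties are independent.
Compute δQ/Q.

Let u = q − b = 2.18. δu = √(δq² + δb²) = √(0.0892 + 0.0306) = 0.346, so δu/u = 0.159.
Q is then a monomial in u, d, w:
δQ/Q = √((δu/u)² + (½·δd/d)² + (1·δw/w)²) = √(0.0252 + 0.00198 + 0.00314) = 0.174

0.174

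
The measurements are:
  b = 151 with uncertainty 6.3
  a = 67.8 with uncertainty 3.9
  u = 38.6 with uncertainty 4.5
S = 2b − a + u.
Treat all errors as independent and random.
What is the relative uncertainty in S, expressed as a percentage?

S is a linear combination, so absolute uncertainties add in quadrature:
  (2·δb)² = 159;  (δa)² = 15.2;  (δu)² = 20.2
δS = √(194) = 13.9
S = 273, so δS/S = 13.9/273 = 0.0511.

5.11%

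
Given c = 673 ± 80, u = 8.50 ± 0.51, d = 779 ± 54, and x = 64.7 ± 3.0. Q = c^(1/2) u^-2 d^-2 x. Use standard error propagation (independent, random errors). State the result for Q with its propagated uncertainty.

(3.83 ± 0.759) × 10^-5

Products/powers → add relative errors in quadrature, weighted by exponent:
  (½·δc/c)² = (0.5×0.119)² = 0.00353;  (-2·δu/u)² = (-2×0.0600)² = 0.0144;  (-2·δd/d)² = (-2×0.0693)² = 0.0192;  (1·δx/x)² = (1×0.0464)² = 0.00215
δQ/Q = √(0.0393) = 0.198
Q = 3.83e-05, so δQ = 0.198 × 3.83e-05 = 7.59e-06.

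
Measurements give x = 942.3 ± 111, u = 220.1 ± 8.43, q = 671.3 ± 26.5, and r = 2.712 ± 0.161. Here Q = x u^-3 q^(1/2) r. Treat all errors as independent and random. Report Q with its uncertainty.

0.006210 ± 0.00109

Relative error in a monomial: (δQ/Q)² = Σ (nᵢ · δxᵢ/xᵢ)².
  (1·δx/x)² = (1×0.118)² = 0.0139;  (-3·δu/u)² = (-3×0.0383)² = 0.0132;  (½·δq/q)² = (0.5×0.0395)² = 0.000390;  (1·δr/r)² = (1×0.0594)² = 0.00352
δQ/Q = √(0.0310) = 0.176
Q = 0.006210, so δQ = 0.176 × 0.006210 = 0.00109.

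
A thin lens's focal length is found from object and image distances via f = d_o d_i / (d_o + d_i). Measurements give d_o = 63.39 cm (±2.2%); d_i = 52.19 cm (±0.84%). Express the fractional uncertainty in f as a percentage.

∂f/∂d_o = (d_i/(d_o+d_i))² = 0.204;  ∂f/∂d_i = (d_o/(d_o+d_i))² = 0.301
δf = √((∂f/∂d_o · δd_o)² + (∂f/∂d_i · δd_i)²) = √(0.0809 + 0.0174) = 0.313 cm
f = 28.62 cm, so δf/f = 0.313/28.62 = 0.0110.

1.10%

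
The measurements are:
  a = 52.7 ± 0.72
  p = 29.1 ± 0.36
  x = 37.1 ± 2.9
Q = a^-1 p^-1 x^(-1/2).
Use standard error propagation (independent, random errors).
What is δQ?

Since Q is a product/quotient, work with relative uncertainties:
  (-1·δa/a)² = (-1×0.0137)² = 0.000187;  (-1·δp/p)² = (-1×0.0124)² = 0.000153;  (−½·δx/x)² = (-0.5×0.0782)² = 0.00153
δQ/Q = √(0.00187) = 0.0432
Q = 0.000107, so δQ = 0.0432 × 0.000107 = 4.63e-06.

4.63e-06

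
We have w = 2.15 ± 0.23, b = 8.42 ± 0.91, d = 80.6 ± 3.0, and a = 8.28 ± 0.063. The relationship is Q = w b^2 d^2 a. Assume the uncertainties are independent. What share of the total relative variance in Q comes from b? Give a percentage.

73.3%

(δQ/Q)² = (1·δw/w)² + (2·δb/b)² + (2·δd/d)² + (1·δa/a)²
  w term: (1×0.107)² = 0.0114
  b term: (2×0.108)² = 0.0467
  d term: (2×0.0372)² = 0.00554
  a term: (1×0.00761)² = 5.79e-05
Total = 0.0638. Share from b = 0.0467/0.0638 = 0.733.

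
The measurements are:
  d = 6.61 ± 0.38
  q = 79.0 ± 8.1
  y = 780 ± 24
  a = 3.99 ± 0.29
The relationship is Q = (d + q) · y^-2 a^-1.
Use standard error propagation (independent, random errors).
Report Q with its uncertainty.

Let u = d + q = 85.6. δu = √(δd² + δq²) = √(0.144 + 65.6) = 8.11, so δu/u = 0.0947.
Q is then a monomial in u, y, a:
δQ/Q = √((δu/u)² + (-2·δy/y)² + (-1·δa/a)²) = √(0.00897 + 0.00379 + 0.00528) = 0.134
Q = 3.53e-05, so δQ = 0.134 × 3.53e-05 = 4.74e-06.

(3.53 ± 0.474) × 10^-5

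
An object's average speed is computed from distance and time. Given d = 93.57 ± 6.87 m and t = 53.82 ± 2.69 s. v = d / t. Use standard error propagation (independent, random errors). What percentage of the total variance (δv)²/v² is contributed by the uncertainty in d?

68.3%

(δv/v)² = (1·δd/d)² + (-1·δt/t)²
  d term: (1×0.0734)² = 0.00539
  t term: (-1×0.0500)² = 0.00250
Total = 0.00789. Share from d = 0.00539/0.00789 = 0.683.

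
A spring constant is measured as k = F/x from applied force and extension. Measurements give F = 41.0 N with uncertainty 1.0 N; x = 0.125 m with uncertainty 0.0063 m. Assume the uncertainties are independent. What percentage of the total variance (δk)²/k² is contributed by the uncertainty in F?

19.0%

(δk/k)² = (1·δF/F)² + (-1·δx/x)²
  F term: (1×0.0244)² = 0.000595
  x term: (-1×0.0504)² = 0.00254
Total = 0.00314. Share from F = 0.000595/0.00314 = 0.190.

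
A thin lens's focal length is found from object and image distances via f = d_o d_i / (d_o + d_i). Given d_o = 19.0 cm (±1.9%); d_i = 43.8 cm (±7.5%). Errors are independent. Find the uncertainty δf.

∂f/∂d_o = (d_i/(d_o+d_i))² = 0.486;  ∂f/∂d_i = (d_o/(d_o+d_i))² = 0.0915
δf = √((∂f/∂d_o · δd_o)² + (∂f/∂d_i · δd_i)²) = √(0.0308 + 0.0904) = 0.348 cm

0.348 cm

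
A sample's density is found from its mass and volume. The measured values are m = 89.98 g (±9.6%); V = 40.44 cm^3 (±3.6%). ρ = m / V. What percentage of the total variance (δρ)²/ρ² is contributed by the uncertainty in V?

(δρ/ρ)² = (1·δm/m)² + (-1·δV/V)²
  m term: (1×0.0960)² = 0.00922
  V term: (-1×0.0360)² = 0.00130
Total = 0.0105. Share from V = 0.00130/0.0105 = 0.123.

12.3%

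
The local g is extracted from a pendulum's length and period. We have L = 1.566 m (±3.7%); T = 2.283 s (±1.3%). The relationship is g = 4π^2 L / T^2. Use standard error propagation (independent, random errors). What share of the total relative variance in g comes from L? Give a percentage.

(δg/g)² = (1·δL/L)² + (-2·δT/T)²
  L term: (1×0.0370)² = 0.00137
  T term: (-2×0.0130)² = 0.000676
Total = 0.00205. Share from L = 0.00137/0.00205 = 0.669.

66.9%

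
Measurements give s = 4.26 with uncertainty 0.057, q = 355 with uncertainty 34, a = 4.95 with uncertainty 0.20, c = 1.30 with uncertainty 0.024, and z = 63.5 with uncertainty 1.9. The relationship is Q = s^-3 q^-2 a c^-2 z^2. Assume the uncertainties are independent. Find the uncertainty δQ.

Q is a product of powers, so relative uncertainties combine in quadrature:
  (-3·δs/s)² = (-3×0.0134)² = 0.00161;  (-2·δq/q)² = (-2×0.0958)² = 0.0367;  (1·δa/a)² = (1×0.0404)² = 0.00163;  (-2·δc/c)² = (-2×0.0185)² = 0.00136;  (2·δz/z)² = (2×0.0299)² = 0.00358
δQ/Q = √(0.0449) = 0.212
Q = 0.00121, so δQ = 0.212 × 0.00121 = 0.000257.

0.000257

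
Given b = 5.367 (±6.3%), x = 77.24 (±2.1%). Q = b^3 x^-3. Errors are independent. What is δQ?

6.68e-05

Products/powers → add relative errors in quadrature, weighted by exponent:
  (3·δb/b)² = (3×0.0630)² = 0.0357;  (-3·δx/x)² = (-3×0.0210)² = 0.00397
δQ/Q = √(0.0397) = 0.199
Q = 0.0003355, so δQ = 0.199 × 0.0003355 = 6.68e-05.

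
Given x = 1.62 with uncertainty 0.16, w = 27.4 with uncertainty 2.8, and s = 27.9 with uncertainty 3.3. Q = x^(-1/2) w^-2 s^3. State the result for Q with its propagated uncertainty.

22.7 ± 9.37

Since Q is a product/quotient, work with relative uncertainties:
  (−½·δx/x)² = (-0.5×0.0988)² = 0.00244;  (-2·δw/w)² = (-2×0.102)² = 0.0418;  (3·δs/s)² = (3×0.118)² = 0.126
δQ/Q = √(0.170) = 0.412
Q = 22.7, so δQ = 0.412 × 22.7 = 9.37.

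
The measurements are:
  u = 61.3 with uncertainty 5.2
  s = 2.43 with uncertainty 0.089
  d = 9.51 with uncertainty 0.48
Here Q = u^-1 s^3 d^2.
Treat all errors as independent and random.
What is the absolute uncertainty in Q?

3.63

Q is a product of powers, so relative uncertainties combine in quadrature:
  (-1·δu/u)² = (-1×0.0848)² = 0.00720;  (3·δs/s)² = (3×0.0366)² = 0.0121;  (2·δd/d)² = (2×0.0505)² = 0.0102
δQ/Q = √(0.0295) = 0.172
Q = 21.2, so δQ = 0.172 × 21.2 = 3.63.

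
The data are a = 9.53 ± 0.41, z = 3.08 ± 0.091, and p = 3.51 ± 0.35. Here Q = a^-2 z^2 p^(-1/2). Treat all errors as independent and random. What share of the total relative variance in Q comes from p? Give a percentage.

18.6%

(δQ/Q)² = (-2·δa/a)² + (2·δz/z)² + (−½·δp/p)²
  a term: (-2×0.0430)² = 0.00740
  z term: (2×0.0295)² = 0.00349
  p term: (-0.5×0.0997)² = 0.00249
Total = 0.0134. Share from p = 0.00249/0.0134 = 0.186.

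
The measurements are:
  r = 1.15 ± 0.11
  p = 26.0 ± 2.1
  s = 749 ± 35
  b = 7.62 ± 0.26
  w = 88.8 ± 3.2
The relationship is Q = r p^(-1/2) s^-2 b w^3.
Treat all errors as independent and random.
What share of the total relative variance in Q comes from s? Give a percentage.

27.0%

(δQ/Q)² = (1·δr/r)² + (−½·δp/p)² + (-2·δs/s)² + (1·δb/b)² + (3·δw/w)²
  r term: (1×0.0957)² = 0.00915
  p term: (-0.5×0.0808)² = 0.00163
  s term: (-2×0.0467)² = 0.00873
  b term: (1×0.0341)² = 0.00116
  w term: (3×0.0360)² = 0.0117
Total = 0.0324. Share from s = 0.00873/0.0324 = 0.270.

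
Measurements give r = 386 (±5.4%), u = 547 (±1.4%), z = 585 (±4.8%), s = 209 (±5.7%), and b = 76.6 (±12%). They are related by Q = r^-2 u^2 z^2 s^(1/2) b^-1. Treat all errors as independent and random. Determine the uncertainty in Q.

24900

Relative error in a monomial: (δQ/Q)² = Σ (nᵢ · δxᵢ/xᵢ)².
  (-2·δr/r)² = (-2×0.0540)² = 0.0117;  (2·δu/u)² = (2×0.0140)² = 0.000784;  (2·δz/z)² = (2×0.0480)² = 0.00922;  (½·δs/s)² = (0.5×0.0570)² = 0.000812;  (-1·δb/b)² = (-1×0.120)² = 0.0144
δQ/Q = √(0.0369) = 0.192
Q = 1.3e+05, so δQ = 0.192 × 1.3e+05 = 24900.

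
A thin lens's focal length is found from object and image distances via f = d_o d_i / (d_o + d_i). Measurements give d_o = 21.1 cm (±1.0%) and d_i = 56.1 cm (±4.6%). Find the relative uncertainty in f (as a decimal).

0.0145

∂f/∂d_o = (d_i/(d_o+d_i))² = 0.528;  ∂f/∂d_i = (d_o/(d_o+d_i))² = 0.0747
δf = √((∂f/∂d_o · δd_o)² + (∂f/∂d_i · δd_i)²) = √(0.0124 + 0.0372) = 0.223 cm
f = 15.3 cm, so δf/f = 0.223/15.3 = 0.0145.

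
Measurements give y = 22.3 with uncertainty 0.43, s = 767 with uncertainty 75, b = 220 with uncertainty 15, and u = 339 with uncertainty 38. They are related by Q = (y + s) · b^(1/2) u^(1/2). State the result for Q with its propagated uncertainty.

Let w = y + s = 789. δw = √(δy² + δs²) = √(0.185 + 5620) = 75.0, so δw/w = 0.0950.
Q is then a monomial in w, b, u:
δQ/Q = √((δw/w)² + (½·δb/b)² + (½·δu/u)²) = √(0.00903 + 0.00116 + 0.00314) = 0.115
Q = 2.16e+05, so δQ = 0.115 × 2.16e+05 = 24900.

(2.16 ± 0.249) × 10^5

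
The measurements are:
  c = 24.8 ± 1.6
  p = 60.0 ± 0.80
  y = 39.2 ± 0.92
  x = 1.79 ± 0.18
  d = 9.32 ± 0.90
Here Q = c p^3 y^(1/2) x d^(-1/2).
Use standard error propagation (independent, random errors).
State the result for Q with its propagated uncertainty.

Since Q is a product/quotient, work with relative uncertainties:
  (1·δc/c)² = (1×0.0645)² = 0.00416;  (3·δp/p)² = (3×0.0133)² = 0.00160;  (½·δy/y)² = (0.5×0.0235)² = 0.000138;  (1·δx/x)² = (1×0.101)² = 0.0101;  (−½·δd/d)² = (-0.5×0.0966)² = 0.00233
δQ/Q = √(0.0183) = 0.135
Q = 1.97e+07, so δQ = 0.135 × 1.97e+07 = 2.66e+06.

(1.97 ± 0.266) × 10^7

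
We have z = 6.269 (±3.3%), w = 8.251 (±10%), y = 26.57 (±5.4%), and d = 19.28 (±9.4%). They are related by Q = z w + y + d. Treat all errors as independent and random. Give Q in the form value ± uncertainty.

Let p = z·w = 51.73. δp/p = √((1·δz/z)² + (1·δw/w)²) = √(0.00109 + 0.0100) = 0.105, so δp = 5.45.
Q = p + y + d: δQ = √(δp² + δy² + δd²) = √(29.7 + 2.06 + 3.28) = 5.92
Q = 97.58.

97.58 ± 5.92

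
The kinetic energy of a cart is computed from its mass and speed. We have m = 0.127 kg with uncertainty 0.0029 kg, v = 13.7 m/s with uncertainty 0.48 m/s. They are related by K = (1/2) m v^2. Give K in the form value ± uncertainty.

11.9 ± 0.878 J

Since K is a product/quotient, work with relative uncertainties:
  (1·δm/m)² = (1×0.0228)² = 0.000521;  (2·δv/v)² = (2×0.0350)² = 0.00491
δK/K = √(0.00543) = 0.0737
K = 11.9 J, so δK = 0.0737 × 11.9 = 0.878 J.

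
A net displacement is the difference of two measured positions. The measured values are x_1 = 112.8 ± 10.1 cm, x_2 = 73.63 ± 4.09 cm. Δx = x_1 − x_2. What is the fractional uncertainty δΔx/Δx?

Absolute uncertainties add in quadrature for a linear combination:
  (δx_1)² = 102;  (δx_2)² = 16.7
δΔx = √(119) = 10.9 cm
Δx = 39.17 cm, so δΔx/Δx = 10.9/39.17 = 0.278.

0.278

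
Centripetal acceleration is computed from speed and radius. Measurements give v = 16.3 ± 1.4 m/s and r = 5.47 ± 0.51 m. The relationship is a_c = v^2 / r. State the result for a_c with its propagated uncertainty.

48.6 ± 9.49 m/s^2

For a monomial a_c ∝ v^2, r^-1, fractional errors add in quadrature:
  (2·δv/v)² = (2×0.0859)² = 0.0295;  (-1·δr/r)² = (-1×0.0932)² = 0.00869
δa_c/a_c = √(0.0382) = 0.195
a_c = 48.6 m/s^2, so δa_c = 0.195 × 48.6 = 9.49 m/s^2.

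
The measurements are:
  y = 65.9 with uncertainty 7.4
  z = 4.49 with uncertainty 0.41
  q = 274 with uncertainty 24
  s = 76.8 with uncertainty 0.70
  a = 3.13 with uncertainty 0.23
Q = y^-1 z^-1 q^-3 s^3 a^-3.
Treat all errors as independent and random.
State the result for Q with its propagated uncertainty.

(2.43 ± 0.906) × 10^-6

Since Q is a product/quotient, work with relative uncertainties:
  (-1·δy/y)² = (-1×0.112)² = 0.0126;  (-1·δz/z)² = (-1×0.0913)² = 0.00834;  (-3·δq/q)² = (-3×0.0876)² = 0.0691;  (3·δs/s)² = (3×0.00911)² = 0.000748;  (-3·δa/a)² = (-3×0.0735)² = 0.0486
δQ/Q = √(0.139) = 0.373
Q = 2.43e-06, so δQ = 0.373 × 2.43e-06 = 9.06e-07.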